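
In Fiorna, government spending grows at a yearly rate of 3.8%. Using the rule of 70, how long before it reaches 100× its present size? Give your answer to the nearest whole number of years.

At 3.8% it doubles every 70/3.8 ≈ 18.42 years.
100× is log₂ 100 ≈ 6.64 doublings, so ≈ 6.64 × 18.42 = 122 years.

122 years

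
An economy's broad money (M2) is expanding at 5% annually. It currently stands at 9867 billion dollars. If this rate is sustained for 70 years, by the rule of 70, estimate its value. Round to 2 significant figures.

Doubling time ≈ 70/5 = 14.00 years.
70 years is 70/14.00 ≈ 5.00 doublings, a factor of 2^5.00 ≈ 32.00.
9867 × 32.00 ≈ 320000 billion dollars.

approximately 320000 billion dollars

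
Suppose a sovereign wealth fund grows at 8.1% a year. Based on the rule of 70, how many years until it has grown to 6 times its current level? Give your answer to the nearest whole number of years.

around 22 years

Doubling time ≈ 70/8.1 = 8.64 years.
Reaching 6× takes log₂(6) ≈ 2.58 doublings.
2.58 × 8.64 ≈ 22 years.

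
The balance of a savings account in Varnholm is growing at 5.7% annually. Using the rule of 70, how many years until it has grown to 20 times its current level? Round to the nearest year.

Doubling time ≈ 70/5.7 = 12.28 years.
20× is log₂ 20 ≈ 4.32 doublings, so ≈ 4.32 × 12.28 = 53 years.

roughly 53 years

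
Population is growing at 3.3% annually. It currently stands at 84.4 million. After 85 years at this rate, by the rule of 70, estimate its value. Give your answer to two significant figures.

around 1400 million

It doubles every 70/3.3 ≈ 21.21 years, so 85 years is 4.01 doublings.
2^4.01 ≈ 16.11; 84.4 × 16.11 ≈ 1400 million.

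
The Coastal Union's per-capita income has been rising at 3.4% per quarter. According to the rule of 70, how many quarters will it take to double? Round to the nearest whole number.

approximately 21 quarters

70/3.4 ≈ 20.59, so it doubles roughly every 21 quarters.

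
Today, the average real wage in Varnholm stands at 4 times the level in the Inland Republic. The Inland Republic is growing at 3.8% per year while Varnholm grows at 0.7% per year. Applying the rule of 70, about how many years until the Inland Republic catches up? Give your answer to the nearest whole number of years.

the Inland Republic gains on Varnholm at 3.8% − 0.7% = 3.1 points a year.
At that relative rate the gap halves every 70/3.1 ≈ 22.58 years.
A 4 times gap closes after 2 halvings: 2 × 22.58 ≈ 45 years.

45 years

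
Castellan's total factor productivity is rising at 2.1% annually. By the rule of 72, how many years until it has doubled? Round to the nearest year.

approximately 34 years

At 2.1%, doubling takes about 72/2.1 = 34.29 years.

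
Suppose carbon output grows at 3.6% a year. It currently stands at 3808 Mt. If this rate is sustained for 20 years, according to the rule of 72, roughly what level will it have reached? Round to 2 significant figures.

Doubling time ≈ 72/3.6 = 20.00 years.
20 years is 20/20.00 ≈ 1.00 doublings, a factor of 2^1.00 ≈ 2.00.
3808 × 2.00 ≈ 7600 Mt.

approximately 7600 Mt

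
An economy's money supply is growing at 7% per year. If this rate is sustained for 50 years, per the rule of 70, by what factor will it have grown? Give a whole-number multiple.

32 times

At 7% one doubling takes ≈ 10.00 years; 50 years is 5 of them, so ×32.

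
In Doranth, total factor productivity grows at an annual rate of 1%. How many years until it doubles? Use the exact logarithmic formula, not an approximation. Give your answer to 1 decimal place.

t = ln(2) / ln(1 + 0.01) = 0.6931 / 0.009950 ≈ 69.66.

69.7 years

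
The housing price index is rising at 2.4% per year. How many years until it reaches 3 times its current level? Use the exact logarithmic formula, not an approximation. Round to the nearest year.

46 years

t = ln(3) / ln(1 + 0.024) = 1.0986 / 0.023717 ≈ 46.32.
≈ 46 years.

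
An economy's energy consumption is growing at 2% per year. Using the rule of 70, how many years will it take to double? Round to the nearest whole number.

roughly 35 years

Doubling time ≈ 70 / 2 = 35.00 years.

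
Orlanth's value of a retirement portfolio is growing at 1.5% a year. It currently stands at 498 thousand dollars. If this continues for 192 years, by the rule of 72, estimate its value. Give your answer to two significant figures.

approximately 8000 thousand dollars

It doubles every 72/1.5 ≈ 48.00 years, so 192 years is 4.00 doublings.
2^4.00 ≈ 16.00; 498 × 16.00 ≈ 8000 thousand dollars.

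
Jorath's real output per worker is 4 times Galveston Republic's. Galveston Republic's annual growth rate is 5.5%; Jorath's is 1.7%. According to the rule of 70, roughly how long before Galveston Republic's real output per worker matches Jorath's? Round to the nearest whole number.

What matters is the difference: 3.8 pp.
Rule of 70 on the gap: the ratio halves every 70/3.8 ≈ 18.42 years.
A 4 times gap closes after 2 halvings: 2 × 18.42 ≈ 37 years.

roughly 37 years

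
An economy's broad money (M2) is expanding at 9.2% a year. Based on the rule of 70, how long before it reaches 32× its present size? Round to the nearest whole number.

roughly 38 years

At 9.2% it doubles every 70/9.2 ≈ 7.61 years.
32 = 2^5, so 5 doublings → 38 years.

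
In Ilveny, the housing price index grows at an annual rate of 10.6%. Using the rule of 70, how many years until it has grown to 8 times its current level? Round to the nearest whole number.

around 20 years

One doubling takes 70/10.6 = 6.60 years.
Getting to 8× needs 3 doublings: 3 × 6.60 ≈ 20 years.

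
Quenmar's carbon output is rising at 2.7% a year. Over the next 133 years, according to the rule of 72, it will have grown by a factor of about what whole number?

72/2.7 ≈ 26.67 years per doubling.
133 years fits 5 doublings: 2^5 = 32.

32 times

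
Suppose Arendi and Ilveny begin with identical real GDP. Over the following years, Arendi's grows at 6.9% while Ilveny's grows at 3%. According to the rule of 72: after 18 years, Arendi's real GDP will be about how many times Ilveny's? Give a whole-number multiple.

Rate gap = 6.9% − 3% = 3.9 points.
The ratio doubles every 72/3.9 ≈ 18.46 years.
18/18.46 ≈ 0.98 doublings → ratio ≈ 2^0.98 ≈ 2.

roughly 2 times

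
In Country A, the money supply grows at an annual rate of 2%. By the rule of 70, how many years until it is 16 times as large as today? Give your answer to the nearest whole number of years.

around 140 years

Doubling time ≈ 70/2 = 35.00 years.
16× is 4 doublings, so 4 × 35.00 ≈ 140 years.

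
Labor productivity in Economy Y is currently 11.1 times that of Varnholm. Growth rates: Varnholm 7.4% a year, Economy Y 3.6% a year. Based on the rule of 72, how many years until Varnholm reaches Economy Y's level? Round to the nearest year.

66 years

Varnholm gains on Economy Y at 7.4% − 3.6% = 3.8 points a year.
At that relative rate the gap halves every 72/3.8 ≈ 18.95 years.
An 11.1 times gap takes log₂(11.1) ≈ 3.47 halvings to close: 3.47 × 18.95 ≈ 66 years.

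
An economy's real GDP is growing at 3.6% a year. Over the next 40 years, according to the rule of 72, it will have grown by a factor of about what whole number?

around 4 times

Doubling time ≈ 72/3.6 = 20.00 years.
40/20.00 ≈ 2 doublings, so about 2^2 = 4×.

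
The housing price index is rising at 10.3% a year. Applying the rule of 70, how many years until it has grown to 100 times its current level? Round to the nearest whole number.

Doubling time ≈ 70/10.3 = 6.80 years.
Reaching 100× takes log₂(100) ≈ 6.64 doublings.
6.64 × 6.80 ≈ 45 years.

approximately 45 years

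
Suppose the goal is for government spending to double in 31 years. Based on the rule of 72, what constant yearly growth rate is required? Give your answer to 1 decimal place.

72 / 31 ≈ 2.32, so about 2.3% per year.

≈ 2.3%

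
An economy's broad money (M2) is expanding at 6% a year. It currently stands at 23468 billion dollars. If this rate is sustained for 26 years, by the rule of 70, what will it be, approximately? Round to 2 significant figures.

roughly 110000 billion dollars

It doubles every 70/6 ≈ 11.67 years, so 26 years is 2.23 doublings.
2^2.23 ≈ 4.69; 23468 × 4.69 ≈ 110000 billion dollars.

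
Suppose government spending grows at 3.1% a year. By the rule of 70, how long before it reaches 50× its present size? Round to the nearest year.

approximately 127 years

At 3.1% it doubles every 70/3.1 ≈ 22.58 years.
50× is log₂ 50 ≈ 5.64 doublings, so ≈ 5.64 × 22.58 = 127 years.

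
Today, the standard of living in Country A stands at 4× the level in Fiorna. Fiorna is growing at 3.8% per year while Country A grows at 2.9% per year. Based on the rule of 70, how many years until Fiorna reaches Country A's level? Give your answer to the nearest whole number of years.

What matters is the difference: 0.9 pp.
Rule of 70 on the gap: the ratio halves every 70/0.9 ≈ 77.78 years.
A 4× gap closes after 2 halvings: 2 × 77.78 ≈ 156 years.

around 156 years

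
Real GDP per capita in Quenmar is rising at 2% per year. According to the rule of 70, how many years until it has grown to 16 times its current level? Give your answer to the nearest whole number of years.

Doubling time ≈ 70/2 = 35.00 years.
16 = 2^4, so 4 doublings → 140 years.

140 years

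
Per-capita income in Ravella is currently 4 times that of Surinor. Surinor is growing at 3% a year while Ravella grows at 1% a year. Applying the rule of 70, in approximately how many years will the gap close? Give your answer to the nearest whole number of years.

≈ 70 years

Surinor gains on Ravella at 3% − 1% = 2 points a year.
At that relative rate the gap halves every 70/2 ≈ 35.00 years.
A 4 times gap closes after 2 halvings: 2 × 35.00 ≈ 70 years.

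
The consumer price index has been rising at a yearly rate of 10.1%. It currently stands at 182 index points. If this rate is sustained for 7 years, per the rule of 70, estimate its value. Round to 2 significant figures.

It doubles every 70/10.1 ≈ 6.93 years, so 7 years is 1.01 doublings.
2^1.01 ≈ 2.01; 182 × 2.01 ≈ 370 index points.

370 index points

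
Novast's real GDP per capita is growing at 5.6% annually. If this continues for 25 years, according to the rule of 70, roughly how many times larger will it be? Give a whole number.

At 5.6% one doubling takes ≈ 12.50 years; 25 years is 2 of them, so ×4.

about 4 times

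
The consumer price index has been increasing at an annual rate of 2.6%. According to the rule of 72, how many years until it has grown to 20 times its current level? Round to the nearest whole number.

Doubling time ≈ 72/2.6 = 27.69 years.
20× is log₂ 20 ≈ 4.32 doublings, so ≈ 4.32 × 27.69 = 120 years.

approximately 120 years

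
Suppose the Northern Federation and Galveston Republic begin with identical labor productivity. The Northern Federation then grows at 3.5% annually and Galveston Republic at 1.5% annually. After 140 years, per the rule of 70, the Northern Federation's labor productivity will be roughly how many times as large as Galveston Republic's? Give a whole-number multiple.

roughly 16 times

Rate gap = 3.5% − 1.5% = 2 points.
The ratio doubles every 70/2 ≈ 35.00 years.
140/35.00 ≈ 4.00 doublings → ratio ≈ 2^4.00 ≈ 16.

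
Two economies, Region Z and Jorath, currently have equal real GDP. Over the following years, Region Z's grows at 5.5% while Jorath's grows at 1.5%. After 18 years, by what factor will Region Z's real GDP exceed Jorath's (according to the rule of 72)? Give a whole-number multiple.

roughly 2 times

Region Z pulls ahead at 4 pp per year, so the ratio doubles every 72/4 ≈ 18.00 years.
In 18 years that's 1.00 doublings: 2^1.00 ≈ 2.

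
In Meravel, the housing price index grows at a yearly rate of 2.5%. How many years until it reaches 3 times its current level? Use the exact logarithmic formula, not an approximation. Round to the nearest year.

44 years

t = ln(3) / ln(1 + 0.025) = 1.0986 / 0.024693 ≈ 44.49.
≈ 44 years.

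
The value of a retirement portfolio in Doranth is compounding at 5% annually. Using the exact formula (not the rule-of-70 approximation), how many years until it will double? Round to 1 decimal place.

t = ln(2) / ln(1 + 0.05) = 0.6931 / 0.048790 ≈ 14.21.

14.2 years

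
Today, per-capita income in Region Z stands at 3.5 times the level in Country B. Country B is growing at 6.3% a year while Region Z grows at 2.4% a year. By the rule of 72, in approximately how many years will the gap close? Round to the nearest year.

The growth-rate gap is 6.3% − 2.4% = 3.9 percentage points.
So the ratio between them halves every 72/3.9 ≈ 18.46 years.
A 3.5 times gap takes log₂(3.5) ≈ 1.81 halvings to close: 1.81 × 18.46 ≈ 33 years.

roughly 33 years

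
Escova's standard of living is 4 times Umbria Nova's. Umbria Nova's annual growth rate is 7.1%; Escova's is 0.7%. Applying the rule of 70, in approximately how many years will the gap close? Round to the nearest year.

about 22 years

What matters is the difference: 6.4 pp.
Rule of 70 on the gap: the ratio halves every 70/6.4 ≈ 10.94 years.
A 4 times gap closes after 2 halvings: 2 × 10.94 ≈ 22 years.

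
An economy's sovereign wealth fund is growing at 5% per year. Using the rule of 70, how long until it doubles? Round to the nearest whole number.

At 5%, doubling takes about 70/5 = 14.00 years.

approximately 14 years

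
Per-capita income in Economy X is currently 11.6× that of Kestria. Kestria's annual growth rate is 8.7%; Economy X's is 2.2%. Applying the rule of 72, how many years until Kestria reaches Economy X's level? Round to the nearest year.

around 39 years

Kestria gains on Economy X at 8.7% − 2.2% = 6.5 points a year.
At that relative rate the gap halves every 72/6.5 ≈ 11.08 years.
An 11.6× gap takes log₂(11.6) ≈ 3.54 halvings to close: 3.54 × 11.08 ≈ 39 years.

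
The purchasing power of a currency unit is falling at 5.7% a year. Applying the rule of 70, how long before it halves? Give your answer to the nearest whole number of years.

≈ 12 years

Falling at 5.7%, it halves about every 70/5.7 = 12.28 years.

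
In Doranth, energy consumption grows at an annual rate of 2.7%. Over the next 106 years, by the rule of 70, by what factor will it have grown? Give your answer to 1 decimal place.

Doubles every ≈ 25.93 years (70/2.7).
106 years is 4.09 doublings; 2^4.09 ≈ 17.0×.

around 17.0 times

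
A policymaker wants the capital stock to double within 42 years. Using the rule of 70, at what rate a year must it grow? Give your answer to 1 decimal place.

1.7%

70 / 42 ≈ 1.67, so about 1.7% a year.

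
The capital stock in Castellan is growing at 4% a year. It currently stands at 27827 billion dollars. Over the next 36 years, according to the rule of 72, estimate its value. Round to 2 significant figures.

It doubles every 72/4 ≈ 18.00 years, so 36 years is 2.00 doublings.
2^2.00 ≈ 4.00; 27827 × 4.00 ≈ 110000 billion dollars.

approximately 110000 billion dollars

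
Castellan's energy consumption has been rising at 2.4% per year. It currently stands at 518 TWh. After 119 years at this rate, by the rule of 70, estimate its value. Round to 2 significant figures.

approximately 8800 TWh

Doubling time ≈ 70/2.4 = 29.17 years.
119 years is 119/29.17 ≈ 4.08 doublings, a factor of 2^4.08 ≈ 16.91.
518 × 16.91 ≈ 8800 TWh.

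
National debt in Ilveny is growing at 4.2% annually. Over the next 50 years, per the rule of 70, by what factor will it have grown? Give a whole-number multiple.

70/4.2 ≈ 16.67 years per doubling.
50 years fits 3 doublings: 2^3 = 8.

approximately 8 times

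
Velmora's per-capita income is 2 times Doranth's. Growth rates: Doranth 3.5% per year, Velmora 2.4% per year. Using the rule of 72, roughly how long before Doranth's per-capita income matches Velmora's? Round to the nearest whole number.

around 65 years

The growth-rate gap is 3.5% − 2.4% = 1.1 percentage points.
So the ratio between them halves every 72/1.1 ≈ 65.45 years.
A 2 times gap closes after 1 halving: 1 × 65.45 ≈ 65 years.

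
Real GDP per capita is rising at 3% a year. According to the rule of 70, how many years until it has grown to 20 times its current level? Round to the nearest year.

101 years

One doubling takes 70/3 = 23.33 years.
Reaching 20× takes log₂(20) ≈ 4.32 doublings.
4.32 × 23.33 ≈ 101 years.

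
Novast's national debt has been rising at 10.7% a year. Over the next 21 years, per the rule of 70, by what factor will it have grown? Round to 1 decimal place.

roughly 9.3 times

Doubling time ≈ 70/10.7 = 6.54 years.
21 years / 6.54 ≈ 3.21 doublings → factor 2^3.21 ≈ 9.3.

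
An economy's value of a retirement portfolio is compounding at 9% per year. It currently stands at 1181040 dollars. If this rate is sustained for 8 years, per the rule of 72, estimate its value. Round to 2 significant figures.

about 2400000 dollars

Doubling time ≈ 72/9 = 8.00 years.
8 years is 8/8.00 ≈ 1.00 doublings, a factor of 2^1.00 ≈ 2.00.
1181040 × 2.00 ≈ 2400000 dollars.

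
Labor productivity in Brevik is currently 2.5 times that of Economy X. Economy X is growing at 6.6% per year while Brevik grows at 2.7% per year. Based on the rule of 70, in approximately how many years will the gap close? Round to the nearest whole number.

approximately 24 years

What matters is the difference: 3.9 pp.
Rule of 70 on the gap: the ratio halves every 70/3.9 ≈ 17.95 years.
A 2.5 times gap takes log₂(2.5) ≈ 1.32 halvings to close: 1.32 × 17.95 ≈ 24 years.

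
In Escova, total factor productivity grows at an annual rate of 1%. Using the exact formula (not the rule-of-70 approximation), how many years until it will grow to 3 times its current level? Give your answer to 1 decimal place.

110.4 years

t = ln(3) / ln(1 + 0.01) = 1.0986 / 0.009950 ≈ 110.41.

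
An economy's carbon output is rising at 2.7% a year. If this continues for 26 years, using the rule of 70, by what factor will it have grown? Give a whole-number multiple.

≈ 2 times

Doubling time ≈ 70/2.7 = 25.93 years.
26/25.93 ≈ 1 doubling, so about 2^1 = 2×.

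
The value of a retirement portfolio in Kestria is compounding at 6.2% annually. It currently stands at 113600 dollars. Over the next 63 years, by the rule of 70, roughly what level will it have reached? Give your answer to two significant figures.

5400000 dollars

Doubling time ≈ 70/6.2 = 11.29 years.
63 years is 63/11.29 ≈ 5.58 doublings, a factor of 2^5.58 ≈ 47.84.
113600 × 47.84 ≈ 5400000 dollars.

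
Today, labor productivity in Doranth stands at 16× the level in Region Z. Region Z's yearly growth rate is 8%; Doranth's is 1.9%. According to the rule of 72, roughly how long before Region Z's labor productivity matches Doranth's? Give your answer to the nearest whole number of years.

around 47 years

What matters is the difference: 6.1 pp.
Rule of 72 on the gap: the ratio halves every 72/6.1 ≈ 11.80 years.
A 16× gap closes after 4 halvings: 4 × 11.80 ≈ 47 years.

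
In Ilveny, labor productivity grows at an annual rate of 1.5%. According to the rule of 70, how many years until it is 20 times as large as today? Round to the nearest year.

Doubling time ≈ 70/1.5 = 46.67 years.
20× is log₂ 20 ≈ 4.32 doublings, so ≈ 4.32 × 46.67 = 202 years.

roughly 202 years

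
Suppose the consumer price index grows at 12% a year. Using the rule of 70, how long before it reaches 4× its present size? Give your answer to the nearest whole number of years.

At 12% it doubles every 70/12 ≈ 5.83 years.
Getting to 4× needs 2 doublings: 2 × 5.83 ≈ 12 years.

approximately 12 years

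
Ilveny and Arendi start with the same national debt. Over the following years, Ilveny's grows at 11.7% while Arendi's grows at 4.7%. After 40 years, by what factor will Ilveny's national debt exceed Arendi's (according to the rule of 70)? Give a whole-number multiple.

Rate gap = 11.7% − 4.7% = 7 points.
The ratio doubles every 70/7 ≈ 10.00 years.
40/10.00 ≈ 4.00 doublings → ratio ≈ 2^4.00 ≈ 16.

around 16 times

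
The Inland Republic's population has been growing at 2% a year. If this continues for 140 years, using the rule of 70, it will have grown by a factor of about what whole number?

At 2% one doubling takes ≈ 35.00 years; 140 years is 4 of them, so ×16.

approximately 16 times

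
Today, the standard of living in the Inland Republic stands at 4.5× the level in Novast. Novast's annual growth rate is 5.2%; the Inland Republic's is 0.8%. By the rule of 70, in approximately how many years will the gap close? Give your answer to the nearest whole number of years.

Novast gains on the Inland Republic at 5.2% − 0.8% = 4.4 points a year.
At that relative rate the gap halves every 70/4.4 ≈ 15.91 years.
A 4.5× gap takes log₂(4.5) ≈ 2.17 halvings to close: 2.17 × 15.91 ≈ 35 years.

about 35 years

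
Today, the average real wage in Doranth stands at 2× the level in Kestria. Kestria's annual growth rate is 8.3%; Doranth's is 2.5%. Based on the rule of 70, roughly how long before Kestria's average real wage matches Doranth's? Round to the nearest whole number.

roughly 12 years

The growth-rate gap is 8.3% − 2.5% = 5.8 percentage points.
So the ratio between them halves every 70/5.8 ≈ 12.07 years.
A 2× gap closes after 1 halving: 1 × 12.07 ≈ 12 years.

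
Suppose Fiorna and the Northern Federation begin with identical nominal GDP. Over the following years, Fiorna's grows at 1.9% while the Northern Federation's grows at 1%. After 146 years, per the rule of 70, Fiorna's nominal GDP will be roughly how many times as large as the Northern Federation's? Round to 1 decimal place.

approximately 3.7 times

Fiorna pulls ahead at 0.9 pp per year, so the ratio doubles every 70/0.9 ≈ 77.78 years.
In 146 years that's 1.88 doublings: 2^1.88 ≈ 3.7.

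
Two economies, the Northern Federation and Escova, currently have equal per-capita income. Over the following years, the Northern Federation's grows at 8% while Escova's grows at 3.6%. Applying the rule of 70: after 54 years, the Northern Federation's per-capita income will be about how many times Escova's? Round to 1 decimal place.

roughly 10.5 times

Only the 4.4-point difference matters.
70/4.4 ≈ 15.91 years per doubling of the ratio; 54 years gives 3.39 doublings, so ≈ 10.5×.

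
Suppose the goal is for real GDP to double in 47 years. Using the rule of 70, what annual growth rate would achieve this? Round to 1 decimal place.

≈ 1.5%

70 / 47 ≈ 1.49, so about 1.5% annually.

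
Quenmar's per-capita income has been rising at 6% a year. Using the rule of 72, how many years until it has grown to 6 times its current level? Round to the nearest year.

Doubling time ≈ 72/6 = 12.00 years.
6× is log₂ 6 ≈ 2.58 doublings, so ≈ 2.58 × 12.00 = 31 years.

approximately 31 years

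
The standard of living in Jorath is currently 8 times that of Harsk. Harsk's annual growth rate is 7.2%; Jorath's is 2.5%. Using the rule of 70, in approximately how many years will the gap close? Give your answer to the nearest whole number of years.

The growth-rate gap is 7.2% − 2.5% = 4.7 percentage points.
So the ratio between them halves every 70/4.7 ≈ 14.89 years.
An 8 times gap closes after 3 halvings: 3 × 14.89 ≈ 45 years.

around 45 years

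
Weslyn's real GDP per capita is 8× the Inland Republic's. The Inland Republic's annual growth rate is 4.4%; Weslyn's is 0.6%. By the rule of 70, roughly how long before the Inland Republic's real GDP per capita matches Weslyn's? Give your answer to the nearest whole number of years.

around 55 years

the Inland Republic gains on Weslyn at 4.4% − 0.6% = 3.8 points a year.
At that relative rate the gap halves every 70/3.8 ≈ 18.42 years.
An 8× gap closes after 3 halvings: 3 × 18.42 ≈ 55 years.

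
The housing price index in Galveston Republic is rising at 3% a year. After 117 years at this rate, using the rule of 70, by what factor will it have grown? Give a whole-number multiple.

around 32 times

70/3 ≈ 23.33 years per doubling.
117 years fits 5 doublings: 2^5 = 32.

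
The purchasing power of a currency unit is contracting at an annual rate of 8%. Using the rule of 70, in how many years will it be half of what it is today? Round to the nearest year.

roughly 9 years

The rule works in reverse for decay: 70/8 ≈ 8.75 years to halve.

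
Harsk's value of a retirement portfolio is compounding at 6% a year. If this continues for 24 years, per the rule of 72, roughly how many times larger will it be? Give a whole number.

Doubling time ≈ 72/6 = 12.00 years.
24/12.00 ≈ 2 doublings, so about 2^2 = 4×.

around 4 times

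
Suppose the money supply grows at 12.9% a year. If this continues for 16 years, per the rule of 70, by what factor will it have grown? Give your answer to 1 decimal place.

about 7.7 times

Doubles every ≈ 5.43 years (70/12.9).
16 years is 2.95 doublings; 2^2.95 ≈ 7.7×.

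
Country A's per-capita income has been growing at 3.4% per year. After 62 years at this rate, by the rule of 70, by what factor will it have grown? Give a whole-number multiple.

8 times

At 3.4% one doubling takes ≈ 20.59 years; 62 years is 3 of them, so ×8.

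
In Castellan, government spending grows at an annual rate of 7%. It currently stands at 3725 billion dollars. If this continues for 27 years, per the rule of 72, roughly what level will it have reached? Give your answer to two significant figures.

Doubling time ≈ 72/7 = 10.29 years.
27 years is 27/10.29 ≈ 2.62 doublings, a factor of 2^2.62 ≈ 6.15.
3725 × 6.15 ≈ 23000 billion dollars.

roughly 23000 billion dollars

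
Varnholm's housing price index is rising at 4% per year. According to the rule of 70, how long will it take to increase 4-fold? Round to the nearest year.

One doubling takes 70/4 = 17.50 years.
4 = 2^2, so 2 doublings → 35 years.

35 years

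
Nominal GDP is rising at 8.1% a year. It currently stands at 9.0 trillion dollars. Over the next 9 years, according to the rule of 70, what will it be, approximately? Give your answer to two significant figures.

roughly 19 trillion dollars

Doubling time ≈ 70/8.1 = 8.64 years.
9 years is 9/8.64 ≈ 1.04 doublings, a factor of 2^1.04 ≈ 2.06.
9.0 × 2.06 ≈ 19 trillion dollars.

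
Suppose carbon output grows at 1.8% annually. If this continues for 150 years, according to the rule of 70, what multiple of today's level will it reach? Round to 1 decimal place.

approximately 14.5 times

Doubling time ≈ 70/1.8 = 38.89 years.
150 years / 38.89 ≈ 3.86 doublings → factor 2^3.86 ≈ 14.5.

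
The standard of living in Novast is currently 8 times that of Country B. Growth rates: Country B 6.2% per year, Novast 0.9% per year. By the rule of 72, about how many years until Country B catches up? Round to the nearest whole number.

approximately 41 years

Country B gains on Novast at 6.2% − 0.9% = 5.3 points a year.
At that relative rate the gap halves every 72/5.3 ≈ 13.58 years.
An 8 times gap closes after 3 halvings: 3 × 13.58 ≈ 41 years.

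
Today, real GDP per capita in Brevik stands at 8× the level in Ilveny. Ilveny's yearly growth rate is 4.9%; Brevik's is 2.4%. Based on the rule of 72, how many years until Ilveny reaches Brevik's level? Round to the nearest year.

Ilveny gains on Brevik at 4.9% − 2.4% = 2.5 points a year.
At that relative rate the gap halves every 72/2.5 ≈ 28.80 years.
An 8× gap closes after 3 halvings: 3 × 28.80 ≈ 86 years.

around 86 years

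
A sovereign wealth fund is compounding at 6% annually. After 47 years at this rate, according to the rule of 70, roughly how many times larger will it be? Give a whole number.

Doubling time ≈ 70/6 = 11.67 years.
47/11.67 ≈ 4 doublings, so about 2^4 = 16×.

roughly 16 times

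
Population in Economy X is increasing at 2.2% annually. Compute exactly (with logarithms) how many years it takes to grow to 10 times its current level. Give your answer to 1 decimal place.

105.8 years

t = ln(10) / ln(1 + 0.022) = 2.3026 / 0.021761 ≈ 105.81.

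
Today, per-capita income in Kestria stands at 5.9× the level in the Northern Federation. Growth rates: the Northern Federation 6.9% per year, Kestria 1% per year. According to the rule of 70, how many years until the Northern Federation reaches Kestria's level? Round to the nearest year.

the Northern Federation gains on Kestria at 6.9% − 1% = 5.9 points a year.
At that relative rate the gap halves every 70/5.9 ≈ 11.86 years.
A 5.9× gap takes log₂(5.9) ≈ 2.56 halvings to close: 2.56 × 11.86 ≈ 30 years.

around 30 years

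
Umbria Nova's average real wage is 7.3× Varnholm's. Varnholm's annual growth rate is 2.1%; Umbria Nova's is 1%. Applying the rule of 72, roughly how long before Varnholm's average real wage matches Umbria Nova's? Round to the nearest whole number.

≈ 188 years

Varnholm gains on Umbria Nova at 2.1% − 1% = 1.1 points a year.
At that relative rate the gap halves every 72/1.1 ≈ 65.45 years.
A 7.3× gap takes log₂(7.3) ≈ 2.87 halvings to close: 2.87 × 65.45 ≈ 188 years.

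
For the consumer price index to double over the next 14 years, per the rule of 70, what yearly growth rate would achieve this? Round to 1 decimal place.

approximately 5.0% per year

70 / 14 ≈ 5.00, so about 5.0% per year.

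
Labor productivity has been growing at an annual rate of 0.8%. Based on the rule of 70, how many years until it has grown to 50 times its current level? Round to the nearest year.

≈ 494 years

At 0.8% it doubles every 70/0.8 ≈ 87.50 years.
50× is log₂ 50 ≈ 5.64 doublings, so ≈ 5.64 × 87.50 = 494 years.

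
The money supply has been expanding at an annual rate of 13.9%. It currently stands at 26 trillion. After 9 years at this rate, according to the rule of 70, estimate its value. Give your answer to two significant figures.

90 trillion

It doubles every 70/13.9 ≈ 5.04 years, so 9 years is 1.79 doublings.
2^1.79 ≈ 3.46; 26 × 3.46 ≈ 90 trillion.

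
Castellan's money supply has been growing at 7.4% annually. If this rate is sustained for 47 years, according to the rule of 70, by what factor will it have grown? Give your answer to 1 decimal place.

about 31.3 times

Doubles every ≈ 9.46 years (70/7.4).
47 years is 4.97 doublings; 2^4.97 ≈ 31.3×.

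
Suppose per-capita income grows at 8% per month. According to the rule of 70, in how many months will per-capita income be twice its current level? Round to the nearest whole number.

about 9 months

At 8%, doubling takes about 70/8 = 8.75 months.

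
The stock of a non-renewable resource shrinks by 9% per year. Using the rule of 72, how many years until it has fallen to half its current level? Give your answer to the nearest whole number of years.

around 8 years

Halving time ≈ 72 / 9 = 8.00 → 8 years.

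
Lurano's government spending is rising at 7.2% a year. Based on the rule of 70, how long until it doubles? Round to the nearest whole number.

Doubling time ≈ 70 / 7.2 = 9.72 years.

≈ 10 years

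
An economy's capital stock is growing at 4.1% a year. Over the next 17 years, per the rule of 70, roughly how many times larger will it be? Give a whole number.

70/4.1 ≈ 17.07 years per doubling.
17 years fits 1 doubling: 2^1 = 2.

approximately 2 times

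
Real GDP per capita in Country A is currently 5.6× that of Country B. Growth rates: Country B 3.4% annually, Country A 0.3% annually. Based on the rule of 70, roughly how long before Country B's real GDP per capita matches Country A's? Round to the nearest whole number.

What matters is the difference: 3.1 pp.
Rule of 70 on the gap: the ratio halves every 70/3.1 ≈ 22.58 years.
A 5.6× gap takes log₂(5.6) ≈ 2.49 halvings to close: 2.49 × 22.58 ≈ 56 years.

around 56 years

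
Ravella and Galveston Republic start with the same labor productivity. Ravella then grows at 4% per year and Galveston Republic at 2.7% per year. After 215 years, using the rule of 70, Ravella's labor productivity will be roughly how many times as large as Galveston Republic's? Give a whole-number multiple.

approximately 16 times

Ravella pulls ahead at 1.3 pp per year, so the ratio doubles every 70/1.3 ≈ 53.85 years.
In 215 years that's 3.99 doublings: 2^3.99 ≈ 16.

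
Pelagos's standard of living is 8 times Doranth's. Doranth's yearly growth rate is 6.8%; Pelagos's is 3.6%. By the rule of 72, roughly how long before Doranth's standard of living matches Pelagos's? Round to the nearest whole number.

Doranth gains on Pelagos at 6.8% − 3.6% = 3.2 points a year.
At that relative rate the gap halves every 72/3.2 ≈ 22.50 years.
An 8 times gap closes after 3 halvings: 3 × 22.50 ≈ 68 years.

≈ 68 years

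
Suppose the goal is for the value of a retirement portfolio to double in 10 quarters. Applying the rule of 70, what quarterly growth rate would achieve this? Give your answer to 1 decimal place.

70 / 10 ≈ 7.00, so about 7.0% per quarter.

about 7.0%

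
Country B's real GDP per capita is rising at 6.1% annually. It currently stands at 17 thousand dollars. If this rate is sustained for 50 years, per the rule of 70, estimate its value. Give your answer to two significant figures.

roughly 350 thousand dollars

It doubles every 70/6.1 ≈ 11.48 years, so 50 years is 4.36 doublings.
2^4.36 ≈ 20.53; 17 × 20.53 ≈ 350 thousand dollars.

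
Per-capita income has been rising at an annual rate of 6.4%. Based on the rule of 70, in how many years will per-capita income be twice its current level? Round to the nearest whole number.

Doubling time ≈ 70 / 6.4 = 10.94 years.

around 11 years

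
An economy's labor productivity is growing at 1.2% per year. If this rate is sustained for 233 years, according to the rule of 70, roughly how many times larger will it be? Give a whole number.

approximately 16 times

70/1.2 ≈ 58.33 years per doubling.
233 years fits 4 doublings: 2^4 = 16.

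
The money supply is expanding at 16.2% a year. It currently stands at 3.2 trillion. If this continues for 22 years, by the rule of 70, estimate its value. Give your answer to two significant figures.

110 trillion

Doubling time ≈ 70/16.2 = 4.32 years.
22 years is 22/4.32 ≈ 5.09 doublings, a factor of 2^5.09 ≈ 34.06.
3.2 × 34.06 ≈ 110 trillion.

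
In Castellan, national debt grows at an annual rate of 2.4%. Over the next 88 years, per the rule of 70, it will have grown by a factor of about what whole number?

roughly 8 times

At 2.4% one doubling takes ≈ 29.17 years; 88 years is 3 of them, so ×8.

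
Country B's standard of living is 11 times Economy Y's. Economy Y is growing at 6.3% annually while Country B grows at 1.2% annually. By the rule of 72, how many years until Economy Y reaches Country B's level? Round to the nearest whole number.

around 49 years

What matters is the difference: 5.1 pp.
Rule of 72 on the gap: the ratio halves every 72/5.1 ≈ 14.12 years.
An 11 times gap takes log₂(11) ≈ 3.46 halvings to close: 3.46 × 14.12 ≈ 49 years.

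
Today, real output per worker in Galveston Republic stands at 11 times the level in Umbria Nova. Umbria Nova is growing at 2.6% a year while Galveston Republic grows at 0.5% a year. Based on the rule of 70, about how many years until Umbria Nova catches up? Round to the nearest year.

approximately 115 years

What matters is the difference: 2.1 pp.
Rule of 70 on the gap: the ratio halves every 70/2.1 ≈ 33.33 years.
An 11 times gap takes log₂(11) ≈ 3.46 halvings to close: 3.46 × 33.33 ≈ 115 years.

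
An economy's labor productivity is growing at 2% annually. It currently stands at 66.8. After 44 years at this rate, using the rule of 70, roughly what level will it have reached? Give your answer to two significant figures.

It doubles every 70/2 ≈ 35.00 years, so 44 years is 1.26 doublings.
2^1.26 ≈ 2.39; 66.8 × 2.39 ≈ 160.

around 160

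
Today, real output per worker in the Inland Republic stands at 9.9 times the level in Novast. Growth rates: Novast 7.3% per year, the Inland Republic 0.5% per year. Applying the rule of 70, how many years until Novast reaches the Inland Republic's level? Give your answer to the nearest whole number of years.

What matters is the difference: 6.8 pp.
Rule of 70 on the gap: the ratio halves every 70/6.8 ≈ 10.29 years.
A 9.9 times gap takes log₂(9.9) ≈ 3.31 halvings to close: 3.31 × 10.29 ≈ 34 years.

34 years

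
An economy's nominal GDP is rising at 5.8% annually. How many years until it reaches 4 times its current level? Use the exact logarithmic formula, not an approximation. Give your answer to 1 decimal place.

24.6 years

t = ln(4) / ln(1 + 0.058) = 1.3863 / 0.056380 ≈ 24.59.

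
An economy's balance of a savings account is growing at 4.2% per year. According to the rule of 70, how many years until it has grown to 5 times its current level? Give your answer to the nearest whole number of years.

Doubling time ≈ 70/4.2 = 16.67 years.
5× is log₂ 5 ≈ 2.32 doublings, so ≈ 2.32 × 16.67 = 39 years.

around 39 years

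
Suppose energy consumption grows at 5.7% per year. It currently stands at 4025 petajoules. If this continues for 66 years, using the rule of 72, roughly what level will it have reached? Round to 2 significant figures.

approximately 150000 petajoules

Doubling time ≈ 72/5.7 = 12.63 years.
66 years is 66/12.63 ≈ 5.23 doublings, a factor of 2^5.23 ≈ 37.53.
4025 × 37.53 ≈ 150000 petajoules.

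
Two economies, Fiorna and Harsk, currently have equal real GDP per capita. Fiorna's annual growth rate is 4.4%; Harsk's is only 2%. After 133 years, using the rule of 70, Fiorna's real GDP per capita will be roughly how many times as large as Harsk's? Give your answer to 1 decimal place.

Rate gap = 4.4% − 2% = 2.4 points.
The ratio doubles every 70/2.4 ≈ 29.17 years.
133/29.17 ≈ 4.56 doublings → ratio ≈ 2^4.56 ≈ 23.6.

about 23.6 times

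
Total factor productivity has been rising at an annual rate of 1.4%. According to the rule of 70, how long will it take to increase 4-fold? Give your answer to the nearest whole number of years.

roughly 100 years

One doubling takes 70/1.4 = 50.00 years.
4× is 2 doublings, so 2 × 50.00 ≈ 100 years.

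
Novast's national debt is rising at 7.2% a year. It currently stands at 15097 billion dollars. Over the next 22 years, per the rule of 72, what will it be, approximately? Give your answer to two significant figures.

approximately 69000 billion dollars

It doubles every 72/7.2 ≈ 10.00 years, so 22 years is 2.20 doublings.
2^2.20 ≈ 4.59; 15097 × 4.59 ≈ 69000 billion dollars.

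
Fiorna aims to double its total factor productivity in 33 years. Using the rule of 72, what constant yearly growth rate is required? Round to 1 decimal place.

72 / 33 ≈ 2.18, so about 2.2% per year.

2.2%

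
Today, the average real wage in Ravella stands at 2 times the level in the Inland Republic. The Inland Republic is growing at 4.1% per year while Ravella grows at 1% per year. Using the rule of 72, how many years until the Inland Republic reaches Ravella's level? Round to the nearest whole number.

23 years

The growth-rate gap is 4.1% − 1% = 3.1 percentage points.
So the ratio between them halves every 72/3.1 ≈ 23.23 years.
A 2 times gap closes after 1 halving: 1 × 23.23 ≈ 23 years.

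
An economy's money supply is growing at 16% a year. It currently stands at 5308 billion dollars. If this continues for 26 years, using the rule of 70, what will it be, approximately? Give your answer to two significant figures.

It doubles every 70/16 ≈ 4.38 years, so 26 years is 5.94 doublings.
2^5.94 ≈ 61.39; 5308 × 61.39 ≈ 330000 billion dollars.

330000 billion dollars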